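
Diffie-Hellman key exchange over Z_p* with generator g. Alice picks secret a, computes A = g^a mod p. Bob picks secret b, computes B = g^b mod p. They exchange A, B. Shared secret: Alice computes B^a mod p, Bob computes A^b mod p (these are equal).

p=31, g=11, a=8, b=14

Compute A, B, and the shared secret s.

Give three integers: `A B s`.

Answer: 19 14 18

Derivation:
A = 11^8 mod 31  (bits of 8 = 1000)
  bit 0 = 1: r = r^2 * 11 mod 31 = 1^2 * 11 = 1*11 = 11
  bit 1 = 0: r = r^2 mod 31 = 11^2 = 28
  bit 2 = 0: r = r^2 mod 31 = 28^2 = 9
  bit 3 = 0: r = r^2 mod 31 = 9^2 = 19
  -> A = 19
B = 11^14 mod 31  (bits of 14 = 1110)
  bit 0 = 1: r = r^2 * 11 mod 31 = 1^2 * 11 = 1*11 = 11
  bit 1 = 1: r = r^2 * 11 mod 31 = 11^2 * 11 = 28*11 = 29
  bit 2 = 1: r = r^2 * 11 mod 31 = 29^2 * 11 = 4*11 = 13
  bit 3 = 0: r = r^2 mod 31 = 13^2 = 14
  -> B = 14
s = B^a = 14^8 mod 31  (bits of 8 = 1000)
  bit 0 = 1: r = r^2 * 14 mod 31 = 1^2 * 14 = 1*14 = 14
  bit 1 = 0: r = r^2 mod 31 = 14^2 = 10
  bit 2 = 0: r = r^2 mod 31 = 10^2 = 7
  bit 3 = 0: r = r^2 mod 31 = 7^2 = 18
  -> s = B^a = 18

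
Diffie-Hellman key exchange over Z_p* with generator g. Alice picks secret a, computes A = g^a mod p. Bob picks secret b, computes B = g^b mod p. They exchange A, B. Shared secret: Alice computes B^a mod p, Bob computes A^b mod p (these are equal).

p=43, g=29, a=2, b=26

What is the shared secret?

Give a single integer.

A = 29^2 mod 43  (bits of 2 = 10)
  bit 0 = 1: r = r^2 * 29 mod 43 = 1^2 * 29 = 1*29 = 29
  bit 1 = 0: r = r^2 mod 43 = 29^2 = 24
  -> A = 24
B = 29^26 mod 43  (bits of 26 = 11010)
  bit 0 = 1: r = r^2 * 29 mod 43 = 1^2 * 29 = 1*29 = 29
  bit 1 = 1: r = r^2 * 29 mod 43 = 29^2 * 29 = 24*29 = 8
  bit 2 = 0: r = r^2 mod 43 = 8^2 = 21
  bit 3 = 1: r = r^2 * 29 mod 43 = 21^2 * 29 = 11*29 = 18
  bit 4 = 0: r = r^2 mod 43 = 18^2 = 23
  -> B = 23
s = B^a = 23^2 mod 43  (bits of 2 = 10)
  bit 0 = 1: r = r^2 * 23 mod 43 = 1^2 * 23 = 1*23 = 23
  bit 1 = 0: r = r^2 mod 43 = 23^2 = 13
  -> s = B^a = 13

Answer: 13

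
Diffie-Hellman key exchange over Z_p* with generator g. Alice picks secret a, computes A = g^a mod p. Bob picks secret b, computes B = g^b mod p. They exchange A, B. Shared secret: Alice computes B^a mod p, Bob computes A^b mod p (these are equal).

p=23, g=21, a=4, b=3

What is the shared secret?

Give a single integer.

A = 21^4 mod 23  (bits of 4 = 100)
  bit 0 = 1: r = r^2 * 21 mod 23 = 1^2 * 21 = 1*21 = 21
  bit 1 = 0: r = r^2 mod 23 = 21^2 = 4
  bit 2 = 0: r = r^2 mod 23 = 4^2 = 16
  -> A = 16
B = 21^3 mod 23  (bits of 3 = 11)
  bit 0 = 1: r = r^2 * 21 mod 23 = 1^2 * 21 = 1*21 = 21
  bit 1 = 1: r = r^2 * 21 mod 23 = 21^2 * 21 = 4*21 = 15
  -> B = 15
s = B^a = 15^4 mod 23  (bits of 4 = 100)
  bit 0 = 1: r = r^2 * 15 mod 23 = 1^2 * 15 = 1*15 = 15
  bit 1 = 0: r = r^2 mod 23 = 15^2 = 18
  bit 2 = 0: r = r^2 mod 23 = 18^2 = 2
  -> s = B^a = 2

Answer: 2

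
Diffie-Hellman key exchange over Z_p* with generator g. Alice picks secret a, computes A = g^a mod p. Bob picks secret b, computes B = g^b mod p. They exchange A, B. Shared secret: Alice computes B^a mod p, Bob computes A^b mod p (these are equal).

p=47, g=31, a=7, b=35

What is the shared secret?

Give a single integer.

A = 31^7 mod 47  (bits of 7 = 111)
  bit 0 = 1: r = r^2 * 31 mod 47 = 1^2 * 31 = 1*31 = 31
  bit 1 = 1: r = r^2 * 31 mod 47 = 31^2 * 31 = 21*31 = 40
  bit 2 = 1: r = r^2 * 31 mod 47 = 40^2 * 31 = 2*31 = 15
  -> A = 15
B = 31^35 mod 47  (bits of 35 = 100011)
  bit 0 = 1: r = r^2 * 31 mod 47 = 1^2 * 31 = 1*31 = 31
  bit 1 = 0: r = r^2 mod 47 = 31^2 = 21
  bit 2 = 0: r = r^2 mod 47 = 21^2 = 18
  bit 3 = 0: r = r^2 mod 47 = 18^2 = 42
  bit 4 = 1: r = r^2 * 31 mod 47 = 42^2 * 31 = 25*31 = 23
  bit 5 = 1: r = r^2 * 31 mod 47 = 23^2 * 31 = 12*31 = 43
  -> B = 43
s = B^a = 43^7 mod 47  (bits of 7 = 111)
  bit 0 = 1: r = r^2 * 43 mod 47 = 1^2 * 43 = 1*43 = 43
  bit 1 = 1: r = r^2 * 43 mod 47 = 43^2 * 43 = 16*43 = 30
  bit 2 = 1: r = r^2 * 43 mod 47 = 30^2 * 43 = 7*43 = 19
  -> s = B^a = 19

Answer: 19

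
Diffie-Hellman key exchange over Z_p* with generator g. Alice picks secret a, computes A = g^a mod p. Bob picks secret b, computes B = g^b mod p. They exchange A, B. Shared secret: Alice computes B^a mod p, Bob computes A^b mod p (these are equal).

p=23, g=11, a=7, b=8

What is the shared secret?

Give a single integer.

A = 11^7 mod 23  (bits of 7 = 111)
  bit 0 = 1: r = r^2 * 11 mod 23 = 1^2 * 11 = 1*11 = 11
  bit 1 = 1: r = r^2 * 11 mod 23 = 11^2 * 11 = 6*11 = 20
  bit 2 = 1: r = r^2 * 11 mod 23 = 20^2 * 11 = 9*11 = 7
  -> A = 7
B = 11^8 mod 23  (bits of 8 = 1000)
  bit 0 = 1: r = r^2 * 11 mod 23 = 1^2 * 11 = 1*11 = 11
  bit 1 = 0: r = r^2 mod 23 = 11^2 = 6
  bit 2 = 0: r = r^2 mod 23 = 6^2 = 13
  bit 3 = 0: r = r^2 mod 23 = 13^2 = 8
  -> B = 8
s = B^a = 8^7 mod 23  (bits of 7 = 111)
  bit 0 = 1: r = r^2 * 8 mod 23 = 1^2 * 8 = 1*8 = 8
  bit 1 = 1: r = r^2 * 8 mod 23 = 8^2 * 8 = 18*8 = 6
  bit 2 = 1: r = r^2 * 8 mod 23 = 6^2 * 8 = 13*8 = 12
  -> s = B^a = 12

Answer: 12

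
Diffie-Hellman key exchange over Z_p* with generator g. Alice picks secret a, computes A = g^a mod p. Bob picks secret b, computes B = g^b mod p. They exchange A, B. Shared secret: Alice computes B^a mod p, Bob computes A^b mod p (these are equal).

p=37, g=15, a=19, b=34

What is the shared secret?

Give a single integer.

Answer: 25

Derivation:
A = 15^19 mod 37  (bits of 19 = 10011)
  bit 0 = 1: r = r^2 * 15 mod 37 = 1^2 * 15 = 1*15 = 15
  bit 1 = 0: r = r^2 mod 37 = 15^2 = 3
  bit 2 = 0: r = r^2 mod 37 = 3^2 = 9
  bit 3 = 1: r = r^2 * 15 mod 37 = 9^2 * 15 = 7*15 = 31
  bit 4 = 1: r = r^2 * 15 mod 37 = 31^2 * 15 = 36*15 = 22
  -> A = 22
B = 15^34 mod 37  (bits of 34 = 100010)
  bit 0 = 1: r = r^2 * 15 mod 37 = 1^2 * 15 = 1*15 = 15
  bit 1 = 0: r = r^2 mod 37 = 15^2 = 3
  bit 2 = 0: r = r^2 mod 37 = 3^2 = 9
  bit 3 = 0: r = r^2 mod 37 = 9^2 = 7
  bit 4 = 1: r = r^2 * 15 mod 37 = 7^2 * 15 = 12*15 = 32
  bit 5 = 0: r = r^2 mod 37 = 32^2 = 25
  -> B = 25
s = B^a = 25^19 mod 37  (bits of 19 = 10011)
  bit 0 = 1: r = r^2 * 25 mod 37 = 1^2 * 25 = 1*25 = 25
  bit 1 = 0: r = r^2 mod 37 = 25^2 = 33
  bit 2 = 0: r = r^2 mod 37 = 33^2 = 16
  bit 3 = 1: r = r^2 * 25 mod 37 = 16^2 * 25 = 34*25 = 36
  bit 4 = 1: r = r^2 * 25 mod 37 = 36^2 * 25 = 1*25 = 25
  -> s = B^a = 25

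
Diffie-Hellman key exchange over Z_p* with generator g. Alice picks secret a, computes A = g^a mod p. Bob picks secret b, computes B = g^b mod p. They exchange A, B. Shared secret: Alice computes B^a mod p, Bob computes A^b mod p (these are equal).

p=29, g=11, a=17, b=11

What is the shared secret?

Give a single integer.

Answer: 15

Derivation:
A = 11^17 mod 29  (bits of 17 = 10001)
  bit 0 = 1: r = r^2 * 11 mod 29 = 1^2 * 11 = 1*11 = 11
  bit 1 = 0: r = r^2 mod 29 = 11^2 = 5
  bit 2 = 0: r = r^2 mod 29 = 5^2 = 25
  bit 3 = 0: r = r^2 mod 29 = 25^2 = 16
  bit 4 = 1: r = r^2 * 11 mod 29 = 16^2 * 11 = 24*11 = 3
  -> A = 3
B = 11^11 mod 29  (bits of 11 = 1011)
  bit 0 = 1: r = r^2 * 11 mod 29 = 1^2 * 11 = 1*11 = 11
  bit 1 = 0: r = r^2 mod 29 = 11^2 = 5
  bit 2 = 1: r = r^2 * 11 mod 29 = 5^2 * 11 = 25*11 = 14
  bit 3 = 1: r = r^2 * 11 mod 29 = 14^2 * 11 = 22*11 = 10
  -> B = 10
s = B^a = 10^17 mod 29  (bits of 17 = 10001)
  bit 0 = 1: r = r^2 * 10 mod 29 = 1^2 * 10 = 1*10 = 10
  bit 1 = 0: r = r^2 mod 29 = 10^2 = 13
  bit 2 = 0: r = r^2 mod 29 = 13^2 = 24
  bit 3 = 0: r = r^2 mod 29 = 24^2 = 25
  bit 4 = 1: r = r^2 * 10 mod 29 = 25^2 * 10 = 16*10 = 15
  -> s = B^a = 15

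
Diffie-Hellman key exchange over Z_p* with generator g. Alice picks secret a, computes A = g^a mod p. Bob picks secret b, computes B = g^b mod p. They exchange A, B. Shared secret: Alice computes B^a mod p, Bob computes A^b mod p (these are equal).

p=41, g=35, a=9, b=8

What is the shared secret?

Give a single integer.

A = 35^9 mod 41  (bits of 9 = 1001)
  bit 0 = 1: r = r^2 * 35 mod 41 = 1^2 * 35 = 1*35 = 35
  bit 1 = 0: r = r^2 mod 41 = 35^2 = 36
  bit 2 = 0: r = r^2 mod 41 = 36^2 = 25
  bit 3 = 1: r = r^2 * 35 mod 41 = 25^2 * 35 = 10*35 = 22
  -> A = 22
B = 35^8 mod 41  (bits of 8 = 1000)
  bit 0 = 1: r = r^2 * 35 mod 41 = 1^2 * 35 = 1*35 = 35
  bit 1 = 0: r = r^2 mod 41 = 35^2 = 36
  bit 2 = 0: r = r^2 mod 41 = 36^2 = 25
  bit 3 = 0: r = r^2 mod 41 = 25^2 = 10
  -> B = 10
s = B^a = 10^9 mod 41  (bits of 9 = 1001)
  bit 0 = 1: r = r^2 * 10 mod 41 = 1^2 * 10 = 1*10 = 10
  bit 1 = 0: r = r^2 mod 41 = 10^2 = 18
  bit 2 = 0: r = r^2 mod 41 = 18^2 = 37
  bit 3 = 1: r = r^2 * 10 mod 41 = 37^2 * 10 = 16*10 = 37
  -> s = B^a = 37

Answer: 37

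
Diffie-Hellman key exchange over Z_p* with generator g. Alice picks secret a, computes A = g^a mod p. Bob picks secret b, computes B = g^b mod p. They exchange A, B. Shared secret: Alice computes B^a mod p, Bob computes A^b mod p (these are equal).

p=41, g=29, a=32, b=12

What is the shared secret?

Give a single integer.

Answer: 10

Derivation:
A = 29^32 mod 41  (bits of 32 = 100000)
  bit 0 = 1: r = r^2 * 29 mod 41 = 1^2 * 29 = 1*29 = 29
  bit 1 = 0: r = r^2 mod 41 = 29^2 = 21
  bit 2 = 0: r = r^2 mod 41 = 21^2 = 31
  bit 3 = 0: r = r^2 mod 41 = 31^2 = 18
  bit 4 = 0: r = r^2 mod 41 = 18^2 = 37
  bit 5 = 0: r = r^2 mod 41 = 37^2 = 16
  -> A = 16
B = 29^12 mod 41  (bits of 12 = 1100)
  bit 0 = 1: r = r^2 * 29 mod 41 = 1^2 * 29 = 1*29 = 29
  bit 1 = 1: r = r^2 * 29 mod 41 = 29^2 * 29 = 21*29 = 35
  bit 2 = 0: r = r^2 mod 41 = 35^2 = 36
  bit 3 = 0: r = r^2 mod 41 = 36^2 = 25
  -> B = 25
s = B^a = 25^32 mod 41  (bits of 32 = 100000)
  bit 0 = 1: r = r^2 * 25 mod 41 = 1^2 * 25 = 1*25 = 25
  bit 1 = 0: r = r^2 mod 41 = 25^2 = 10
  bit 2 = 0: r = r^2 mod 41 = 10^2 = 18
  bit 3 = 0: r = r^2 mod 41 = 18^2 = 37
  bit 4 = 0: r = r^2 mod 41 = 37^2 = 16
  bit 5 = 0: r = r^2 mod 41 = 16^2 = 10
  -> s = B^a = 10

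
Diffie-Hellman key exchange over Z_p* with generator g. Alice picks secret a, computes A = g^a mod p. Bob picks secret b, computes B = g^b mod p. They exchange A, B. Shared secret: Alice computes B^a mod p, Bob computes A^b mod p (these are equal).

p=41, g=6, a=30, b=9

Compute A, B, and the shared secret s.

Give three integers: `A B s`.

A = 6^30 mod 41  (bits of 30 = 11110)
  bit 0 = 1: r = r^2 * 6 mod 41 = 1^2 * 6 = 1*6 = 6
  bit 1 = 1: r = r^2 * 6 mod 41 = 6^2 * 6 = 36*6 = 11
  bit 2 = 1: r = r^2 * 6 mod 41 = 11^2 * 6 = 39*6 = 29
  bit 3 = 1: r = r^2 * 6 mod 41 = 29^2 * 6 = 21*6 = 3
  bit 4 = 0: r = r^2 mod 41 = 3^2 = 9
  -> A = 9
B = 6^9 mod 41  (bits of 9 = 1001)
  bit 0 = 1: r = r^2 * 6 mod 41 = 1^2 * 6 = 1*6 = 6
  bit 1 = 0: r = r^2 mod 41 = 6^2 = 36
  bit 2 = 0: r = r^2 mod 41 = 36^2 = 25
  bit 3 = 1: r = r^2 * 6 mod 41 = 25^2 * 6 = 10*6 = 19
  -> B = 19
s = B^a = 19^30 mod 41  (bits of 30 = 11110)
  bit 0 = 1: r = r^2 * 19 mod 41 = 1^2 * 19 = 1*19 = 19
  bit 1 = 1: r = r^2 * 19 mod 41 = 19^2 * 19 = 33*19 = 12
  bit 2 = 1: r = r^2 * 19 mod 41 = 12^2 * 19 = 21*19 = 30
  bit 3 = 1: r = r^2 * 19 mod 41 = 30^2 * 19 = 39*19 = 3
  bit 4 = 0: r = r^2 mod 41 = 3^2 = 9
  -> s = B^a = 9

Answer: 9 19 9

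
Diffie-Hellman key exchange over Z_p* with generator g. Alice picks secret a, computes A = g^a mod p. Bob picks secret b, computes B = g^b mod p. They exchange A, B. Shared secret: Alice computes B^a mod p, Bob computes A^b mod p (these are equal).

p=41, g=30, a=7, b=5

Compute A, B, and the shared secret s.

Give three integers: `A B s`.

A = 30^7 mod 41  (bits of 7 = 111)
  bit 0 = 1: r = r^2 * 30 mod 41 = 1^2 * 30 = 1*30 = 30
  bit 1 = 1: r = r^2 * 30 mod 41 = 30^2 * 30 = 39*30 = 22
  bit 2 = 1: r = r^2 * 30 mod 41 = 22^2 * 30 = 33*30 = 6
  -> A = 6
B = 30^5 mod 41  (bits of 5 = 101)
  bit 0 = 1: r = r^2 * 30 mod 41 = 1^2 * 30 = 1*30 = 30
  bit 1 = 0: r = r^2 mod 41 = 30^2 = 39
  bit 2 = 1: r = r^2 * 30 mod 41 = 39^2 * 30 = 4*30 = 38
  -> B = 38
s = B^a = 38^7 mod 41  (bits of 7 = 111)
  bit 0 = 1: r = r^2 * 38 mod 41 = 1^2 * 38 = 1*38 = 38
  bit 1 = 1: r = r^2 * 38 mod 41 = 38^2 * 38 = 9*38 = 14
  bit 2 = 1: r = r^2 * 38 mod 41 = 14^2 * 38 = 32*38 = 27
  -> s = B^a = 27

Answer: 6 38 27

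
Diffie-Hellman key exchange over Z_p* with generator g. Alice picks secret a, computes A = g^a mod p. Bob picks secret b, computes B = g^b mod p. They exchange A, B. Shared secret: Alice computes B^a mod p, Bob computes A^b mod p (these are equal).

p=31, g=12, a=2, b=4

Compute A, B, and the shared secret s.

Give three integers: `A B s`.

A = 12^2 mod 31  (bits of 2 = 10)
  bit 0 = 1: r = r^2 * 12 mod 31 = 1^2 * 12 = 1*12 = 12
  bit 1 = 0: r = r^2 mod 31 = 12^2 = 20
  -> A = 20
B = 12^4 mod 31  (bits of 4 = 100)
  bit 0 = 1: r = r^2 * 12 mod 31 = 1^2 * 12 = 1*12 = 12
  bit 1 = 0: r = r^2 mod 31 = 12^2 = 20
  bit 2 = 0: r = r^2 mod 31 = 20^2 = 28
  -> B = 28
s = B^a = 28^2 mod 31  (bits of 2 = 10)
  bit 0 = 1: r = r^2 * 28 mod 31 = 1^2 * 28 = 1*28 = 28
  bit 1 = 0: r = r^2 mod 31 = 28^2 = 9
  -> s = B^a = 9

Answer: 20 28 9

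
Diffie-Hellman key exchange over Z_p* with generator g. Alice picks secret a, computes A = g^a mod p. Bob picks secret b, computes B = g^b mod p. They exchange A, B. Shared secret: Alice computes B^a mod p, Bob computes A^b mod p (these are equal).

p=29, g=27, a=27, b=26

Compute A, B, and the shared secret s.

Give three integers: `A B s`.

Answer: 14 22 4

Derivation:
A = 27^27 mod 29  (bits of 27 = 11011)
  bit 0 = 1: r = r^2 * 27 mod 29 = 1^2 * 27 = 1*27 = 27
  bit 1 = 1: r = r^2 * 27 mod 29 = 27^2 * 27 = 4*27 = 21
  bit 2 = 0: r = r^2 mod 29 = 21^2 = 6
  bit 3 = 1: r = r^2 * 27 mod 29 = 6^2 * 27 = 7*27 = 15
  bit 4 = 1: r = r^2 * 27 mod 29 = 15^2 * 27 = 22*27 = 14
  -> A = 14
B = 27^26 mod 29  (bits of 26 = 11010)
  bit 0 = 1: r = r^2 * 27 mod 29 = 1^2 * 27 = 1*27 = 27
  bit 1 = 1: r = r^2 * 27 mod 29 = 27^2 * 27 = 4*27 = 21
  bit 2 = 0: r = r^2 mod 29 = 21^2 = 6
  bit 3 = 1: r = r^2 * 27 mod 29 = 6^2 * 27 = 7*27 = 15
  bit 4 = 0: r = r^2 mod 29 = 15^2 = 22
  -> B = 22
s = B^a = 22^27 mod 29  (bits of 27 = 11011)
  bit 0 = 1: r = r^2 * 22 mod 29 = 1^2 * 22 = 1*22 = 22
  bit 1 = 1: r = r^2 * 22 mod 29 = 22^2 * 22 = 20*22 = 5
  bit 2 = 0: r = r^2 mod 29 = 5^2 = 25
  bit 3 = 1: r = r^2 * 22 mod 29 = 25^2 * 22 = 16*22 = 4
  bit 4 = 1: r = r^2 * 22 mod 29 = 4^2 * 22 = 16*22 = 4
  -> s = B^a = 4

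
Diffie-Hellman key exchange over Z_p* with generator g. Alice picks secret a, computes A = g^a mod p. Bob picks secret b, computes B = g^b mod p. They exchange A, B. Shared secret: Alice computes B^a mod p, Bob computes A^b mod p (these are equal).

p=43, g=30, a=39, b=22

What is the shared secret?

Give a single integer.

Answer: 11

Derivation:
A = 30^39 mod 43  (bits of 39 = 100111)
  bit 0 = 1: r = r^2 * 30 mod 43 = 1^2 * 30 = 1*30 = 30
  bit 1 = 0: r = r^2 mod 43 = 30^2 = 40
  bit 2 = 0: r = r^2 mod 43 = 40^2 = 9
  bit 3 = 1: r = r^2 * 30 mod 43 = 9^2 * 30 = 38*30 = 22
  bit 4 = 1: r = r^2 * 30 mod 43 = 22^2 * 30 = 11*30 = 29
  bit 5 = 1: r = r^2 * 30 mod 43 = 29^2 * 30 = 24*30 = 32
  -> A = 32
B = 30^22 mod 43  (bits of 22 = 10110)
  bit 0 = 1: r = r^2 * 30 mod 43 = 1^2 * 30 = 1*30 = 30
  bit 1 = 0: r = r^2 mod 43 = 30^2 = 40
  bit 2 = 1: r = r^2 * 30 mod 43 = 40^2 * 30 = 9*30 = 12
  bit 3 = 1: r = r^2 * 30 mod 43 = 12^2 * 30 = 15*30 = 20
  bit 4 = 0: r = r^2 mod 43 = 20^2 = 13
  -> B = 13
s = B^a = 13^39 mod 43  (bits of 39 = 100111)
  bit 0 = 1: r = r^2 * 13 mod 43 = 1^2 * 13 = 1*13 = 13
  bit 1 = 0: r = r^2 mod 43 = 13^2 = 40
  bit 2 = 0: r = r^2 mod 43 = 40^2 = 9
  bit 3 = 1: r = r^2 * 13 mod 43 = 9^2 * 13 = 38*13 = 21
  bit 4 = 1: r = r^2 * 13 mod 43 = 21^2 * 13 = 11*13 = 14
  bit 5 = 1: r = r^2 * 13 mod 43 = 14^2 * 13 = 24*13 = 11
  -> s = B^a = 11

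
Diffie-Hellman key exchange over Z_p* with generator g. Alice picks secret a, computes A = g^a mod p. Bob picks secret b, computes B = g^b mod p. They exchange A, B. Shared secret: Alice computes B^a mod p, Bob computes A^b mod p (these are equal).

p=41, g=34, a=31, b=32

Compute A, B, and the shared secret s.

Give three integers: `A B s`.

A = 34^31 mod 41  (bits of 31 = 11111)
  bit 0 = 1: r = r^2 * 34 mod 41 = 1^2 * 34 = 1*34 = 34
  bit 1 = 1: r = r^2 * 34 mod 41 = 34^2 * 34 = 8*34 = 26
  bit 2 = 1: r = r^2 * 34 mod 41 = 26^2 * 34 = 20*34 = 24
  bit 3 = 1: r = r^2 * 34 mod 41 = 24^2 * 34 = 2*34 = 27
  bit 4 = 1: r = r^2 * 34 mod 41 = 27^2 * 34 = 32*34 = 22
  -> A = 22
B = 34^32 mod 41  (bits of 32 = 100000)
  bit 0 = 1: r = r^2 * 34 mod 41 = 1^2 * 34 = 1*34 = 34
  bit 1 = 0: r = r^2 mod 41 = 34^2 = 8
  bit 2 = 0: r = r^2 mod 41 = 8^2 = 23
  bit 3 = 0: r = r^2 mod 41 = 23^2 = 37
  bit 4 = 0: r = r^2 mod 41 = 37^2 = 16
  bit 5 = 0: r = r^2 mod 41 = 16^2 = 10
  -> B = 10
s = B^a = 10^31 mod 41  (bits of 31 = 11111)
  bit 0 = 1: r = r^2 * 10 mod 41 = 1^2 * 10 = 1*10 = 10
  bit 1 = 1: r = r^2 * 10 mod 41 = 10^2 * 10 = 18*10 = 16
  bit 2 = 1: r = r^2 * 10 mod 41 = 16^2 * 10 = 10*10 = 18
  bit 3 = 1: r = r^2 * 10 mod 41 = 18^2 * 10 = 37*10 = 1
  bit 4 = 1: r = r^2 * 10 mod 41 = 1^2 * 10 = 1*10 = 10
  -> s = B^a = 10

Answer: 22 10 10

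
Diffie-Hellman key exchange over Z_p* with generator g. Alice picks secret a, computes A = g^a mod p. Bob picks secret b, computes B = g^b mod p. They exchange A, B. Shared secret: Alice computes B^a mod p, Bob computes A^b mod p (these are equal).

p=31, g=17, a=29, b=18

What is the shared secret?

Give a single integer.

A = 17^29 mod 31  (bits of 29 = 11101)
  bit 0 = 1: r = r^2 * 17 mod 31 = 1^2 * 17 = 1*17 = 17
  bit 1 = 1: r = r^2 * 17 mod 31 = 17^2 * 17 = 10*17 = 15
  bit 2 = 1: r = r^2 * 17 mod 31 = 15^2 * 17 = 8*17 = 12
  bit 3 = 0: r = r^2 mod 31 = 12^2 = 20
  bit 4 = 1: r = r^2 * 17 mod 31 = 20^2 * 17 = 28*17 = 11
  -> A = 11
B = 17^18 mod 31  (bits of 18 = 10010)
  bit 0 = 1: r = r^2 * 17 mod 31 = 1^2 * 17 = 1*17 = 17
  bit 1 = 0: r = r^2 mod 31 = 17^2 = 10
  bit 2 = 0: r = r^2 mod 31 = 10^2 = 7
  bit 3 = 1: r = r^2 * 17 mod 31 = 7^2 * 17 = 18*17 = 27
  bit 4 = 0: r = r^2 mod 31 = 27^2 = 16
  -> B = 16
s = B^a = 16^29 mod 31  (bits of 29 = 11101)
  bit 0 = 1: r = r^2 * 16 mod 31 = 1^2 * 16 = 1*16 = 16
  bit 1 = 1: r = r^2 * 16 mod 31 = 16^2 * 16 = 8*16 = 4
  bit 2 = 1: r = r^2 * 16 mod 31 = 4^2 * 16 = 16*16 = 8
  bit 3 = 0: r = r^2 mod 31 = 8^2 = 2
  bit 4 = 1: r = r^2 * 16 mod 31 = 2^2 * 16 = 4*16 = 2
  -> s = B^a = 2

Answer: 2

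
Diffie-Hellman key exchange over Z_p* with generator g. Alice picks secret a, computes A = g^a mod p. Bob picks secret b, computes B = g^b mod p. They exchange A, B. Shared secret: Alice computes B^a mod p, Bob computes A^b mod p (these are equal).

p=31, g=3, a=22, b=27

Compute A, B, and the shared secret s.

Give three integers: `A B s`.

Answer: 14 23 2

Derivation:
A = 3^22 mod 31  (bits of 22 = 10110)
  bit 0 = 1: r = r^2 * 3 mod 31 = 1^2 * 3 = 1*3 = 3
  bit 1 = 0: r = r^2 mod 31 = 3^2 = 9
  bit 2 = 1: r = r^2 * 3 mod 31 = 9^2 * 3 = 19*3 = 26
  bit 3 = 1: r = r^2 * 3 mod 31 = 26^2 * 3 = 25*3 = 13
  bit 4 = 0: r = r^2 mod 31 = 13^2 = 14
  -> A = 14
B = 3^27 mod 31  (bits of 27 = 11011)
  bit 0 = 1: r = r^2 * 3 mod 31 = 1^2 * 3 = 1*3 = 3
  bit 1 = 1: r = r^2 * 3 mod 31 = 3^2 * 3 = 9*3 = 27
  bit 2 = 0: r = r^2 mod 31 = 27^2 = 16
  bit 3 = 1: r = r^2 * 3 mod 31 = 16^2 * 3 = 8*3 = 24
  bit 4 = 1: r = r^2 * 3 mod 31 = 24^2 * 3 = 18*3 = 23
  -> B = 23
s = B^a = 23^22 mod 31  (bits of 22 = 10110)
  bit 0 = 1: r = r^2 * 23 mod 31 = 1^2 * 23 = 1*23 = 23
  bit 1 = 0: r = r^2 mod 31 = 23^2 = 2
  bit 2 = 1: r = r^2 * 23 mod 31 = 2^2 * 23 = 4*23 = 30
  bit 3 = 1: r = r^2 * 23 mod 31 = 30^2 * 23 = 1*23 = 23
  bit 4 = 0: r = r^2 mod 31 = 23^2 = 2
  -> s = B^a = 2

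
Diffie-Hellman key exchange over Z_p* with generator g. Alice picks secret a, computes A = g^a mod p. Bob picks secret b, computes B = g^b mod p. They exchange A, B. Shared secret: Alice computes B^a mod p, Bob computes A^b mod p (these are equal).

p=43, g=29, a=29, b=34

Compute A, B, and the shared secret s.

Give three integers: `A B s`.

Answer: 12 25 40

Derivation:
A = 29^29 mod 43  (bits of 29 = 11101)
  bit 0 = 1: r = r^2 * 29 mod 43 = 1^2 * 29 = 1*29 = 29
  bit 1 = 1: r = r^2 * 29 mod 43 = 29^2 * 29 = 24*29 = 8
  bit 2 = 1: r = r^2 * 29 mod 43 = 8^2 * 29 = 21*29 = 7
  bit 3 = 0: r = r^2 mod 43 = 7^2 = 6
  bit 4 = 1: r = r^2 * 29 mod 43 = 6^2 * 29 = 36*29 = 12
  -> A = 12
B = 29^34 mod 43  (bits of 34 = 100010)
  bit 0 = 1: r = r^2 * 29 mod 43 = 1^2 * 29 = 1*29 = 29
  bit 1 = 0: r = r^2 mod 43 = 29^2 = 24
  bit 2 = 0: r = r^2 mod 43 = 24^2 = 17
  bit 3 = 0: r = r^2 mod 43 = 17^2 = 31
  bit 4 = 1: r = r^2 * 29 mod 43 = 31^2 * 29 = 15*29 = 5
  bit 5 = 0: r = r^2 mod 43 = 5^2 = 25
  -> B = 25
s = B^a = 25^29 mod 43  (bits of 29 = 11101)
  bit 0 = 1: r = r^2 * 25 mod 43 = 1^2 * 25 = 1*25 = 25
  bit 1 = 1: r = r^2 * 25 mod 43 = 25^2 * 25 = 23*25 = 16
  bit 2 = 1: r = r^2 * 25 mod 43 = 16^2 * 25 = 41*25 = 36
  bit 3 = 0: r = r^2 mod 43 = 36^2 = 6
  bit 4 = 1: r = r^2 * 25 mod 43 = 6^2 * 25 = 36*25 = 40
  -> s = B^a = 40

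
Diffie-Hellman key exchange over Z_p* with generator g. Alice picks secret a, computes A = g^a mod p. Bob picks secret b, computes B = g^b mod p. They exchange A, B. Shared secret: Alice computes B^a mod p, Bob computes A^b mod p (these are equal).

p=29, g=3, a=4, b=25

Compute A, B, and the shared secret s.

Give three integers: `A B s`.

A = 3^4 mod 29  (bits of 4 = 100)
  bit 0 = 1: r = r^2 * 3 mod 29 = 1^2 * 3 = 1*3 = 3
  bit 1 = 0: r = r^2 mod 29 = 3^2 = 9
  bit 2 = 0: r = r^2 mod 29 = 9^2 = 23
  -> A = 23
B = 3^25 mod 29  (bits of 25 = 11001)
  bit 0 = 1: r = r^2 * 3 mod 29 = 1^2 * 3 = 1*3 = 3
  bit 1 = 1: r = r^2 * 3 mod 29 = 3^2 * 3 = 9*3 = 27
  bit 2 = 0: r = r^2 mod 29 = 27^2 = 4
  bit 3 = 0: r = r^2 mod 29 = 4^2 = 16
  bit 4 = 1: r = r^2 * 3 mod 29 = 16^2 * 3 = 24*3 = 14
  -> B = 14
s = B^a = 14^4 mod 29  (bits of 4 = 100)
  bit 0 = 1: r = r^2 * 14 mod 29 = 1^2 * 14 = 1*14 = 14
  bit 1 = 0: r = r^2 mod 29 = 14^2 = 22
  bit 2 = 0: r = r^2 mod 29 = 22^2 = 20
  -> s = B^a = 20

Answer: 23 14 20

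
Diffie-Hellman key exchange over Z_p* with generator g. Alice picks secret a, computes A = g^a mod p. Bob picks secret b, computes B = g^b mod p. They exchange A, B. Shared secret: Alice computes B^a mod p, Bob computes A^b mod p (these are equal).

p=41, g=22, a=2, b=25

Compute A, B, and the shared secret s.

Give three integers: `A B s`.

A = 22^2 mod 41  (bits of 2 = 10)
  bit 0 = 1: r = r^2 * 22 mod 41 = 1^2 * 22 = 1*22 = 22
  bit 1 = 0: r = r^2 mod 41 = 22^2 = 33
  -> A = 33
B = 22^25 mod 41  (bits of 25 = 11001)
  bit 0 = 1: r = r^2 * 22 mod 41 = 1^2 * 22 = 1*22 = 22
  bit 1 = 1: r = r^2 * 22 mod 41 = 22^2 * 22 = 33*22 = 29
  bit 2 = 0: r = r^2 mod 41 = 29^2 = 21
  bit 3 = 0: r = r^2 mod 41 = 21^2 = 31
  bit 4 = 1: r = r^2 * 22 mod 41 = 31^2 * 22 = 18*22 = 27
  -> B = 27
s = B^a = 27^2 mod 41  (bits of 2 = 10)
  bit 0 = 1: r = r^2 * 27 mod 41 = 1^2 * 27 = 1*27 = 27
  bit 1 = 0: r = r^2 mod 41 = 27^2 = 32
  -> s = B^a = 32

Answer: 33 27 32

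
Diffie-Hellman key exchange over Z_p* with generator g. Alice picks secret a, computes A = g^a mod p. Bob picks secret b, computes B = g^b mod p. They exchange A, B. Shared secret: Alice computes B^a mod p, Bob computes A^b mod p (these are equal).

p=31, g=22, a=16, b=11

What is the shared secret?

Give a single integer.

A = 22^16 mod 31  (bits of 16 = 10000)
  bit 0 = 1: r = r^2 * 22 mod 31 = 1^2 * 22 = 1*22 = 22
  bit 1 = 0: r = r^2 mod 31 = 22^2 = 19
  bit 2 = 0: r = r^2 mod 31 = 19^2 = 20
  bit 3 = 0: r = r^2 mod 31 = 20^2 = 28
  bit 4 = 0: r = r^2 mod 31 = 28^2 = 9
  -> A = 9
B = 22^11 mod 31  (bits of 11 = 1011)
  bit 0 = 1: r = r^2 * 22 mod 31 = 1^2 * 22 = 1*22 = 22
  bit 1 = 0: r = r^2 mod 31 = 22^2 = 19
  bit 2 = 1: r = r^2 * 22 mod 31 = 19^2 * 22 = 20*22 = 6
  bit 3 = 1: r = r^2 * 22 mod 31 = 6^2 * 22 = 5*22 = 17
  -> B = 17
s = B^a = 17^16 mod 31  (bits of 16 = 10000)
  bit 0 = 1: r = r^2 * 17 mod 31 = 1^2 * 17 = 1*17 = 17
  bit 1 = 0: r = r^2 mod 31 = 17^2 = 10
  bit 2 = 0: r = r^2 mod 31 = 10^2 = 7
  bit 3 = 0: r = r^2 mod 31 = 7^2 = 18
  bit 4 = 0: r = r^2 mod 31 = 18^2 = 14
  -> s = B^a = 14

Answer: 14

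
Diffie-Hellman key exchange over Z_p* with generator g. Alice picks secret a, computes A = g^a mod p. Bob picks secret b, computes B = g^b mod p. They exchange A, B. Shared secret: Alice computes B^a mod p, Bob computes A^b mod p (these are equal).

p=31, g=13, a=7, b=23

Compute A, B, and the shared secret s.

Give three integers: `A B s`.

Answer: 22 24 3

Derivation:
A = 13^7 mod 31  (bits of 7 = 111)
  bit 0 = 1: r = r^2 * 13 mod 31 = 1^2 * 13 = 1*13 = 13
  bit 1 = 1: r = r^2 * 13 mod 31 = 13^2 * 13 = 14*13 = 27
  bit 2 = 1: r = r^2 * 13 mod 31 = 27^2 * 13 = 16*13 = 22
  -> A = 22
B = 13^23 mod 31  (bits of 23 = 10111)
  bit 0 = 1: r = r^2 * 13 mod 31 = 1^2 * 13 = 1*13 = 13
  bit 1 = 0: r = r^2 mod 31 = 13^2 = 14
  bit 2 = 1: r = r^2 * 13 mod 31 = 14^2 * 13 = 10*13 = 6
  bit 3 = 1: r = r^2 * 13 mod 31 = 6^2 * 13 = 5*13 = 3
  bit 4 = 1: r = r^2 * 13 mod 31 = 3^2 * 13 = 9*13 = 24
  -> B = 24
s = B^a = 24^7 mod 31  (bits of 7 = 111)
  bit 0 = 1: r = r^2 * 24 mod 31 = 1^2 * 24 = 1*24 = 24
  bit 1 = 1: r = r^2 * 24 mod 31 = 24^2 * 24 = 18*24 = 29
  bit 2 = 1: r = r^2 * 24 mod 31 = 29^2 * 24 = 4*24 = 3
  -> s = B^a = 3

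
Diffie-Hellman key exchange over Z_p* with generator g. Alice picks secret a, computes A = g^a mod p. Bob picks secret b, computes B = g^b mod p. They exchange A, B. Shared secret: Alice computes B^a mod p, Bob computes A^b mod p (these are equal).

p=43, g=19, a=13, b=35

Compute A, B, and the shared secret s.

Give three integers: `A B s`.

A = 19^13 mod 43  (bits of 13 = 1101)
  bit 0 = 1: r = r^2 * 19 mod 43 = 1^2 * 19 = 1*19 = 19
  bit 1 = 1: r = r^2 * 19 mod 43 = 19^2 * 19 = 17*19 = 22
  bit 2 = 0: r = r^2 mod 43 = 22^2 = 11
  bit 3 = 1: r = r^2 * 19 mod 43 = 11^2 * 19 = 35*19 = 20
  -> A = 20
B = 19^35 mod 43  (bits of 35 = 100011)
  bit 0 = 1: r = r^2 * 19 mod 43 = 1^2 * 19 = 1*19 = 19
  bit 1 = 0: r = r^2 mod 43 = 19^2 = 17
  bit 2 = 0: r = r^2 mod 43 = 17^2 = 31
  bit 3 = 0: r = r^2 mod 43 = 31^2 = 15
  bit 4 = 1: r = r^2 * 19 mod 43 = 15^2 * 19 = 10*19 = 18
  bit 5 = 1: r = r^2 * 19 mod 43 = 18^2 * 19 = 23*19 = 7
  -> B = 7
s = B^a = 7^13 mod 43  (bits of 13 = 1101)
  bit 0 = 1: r = r^2 * 7 mod 43 = 1^2 * 7 = 1*7 = 7
  bit 1 = 1: r = r^2 * 7 mod 43 = 7^2 * 7 = 6*7 = 42
  bit 2 = 0: r = r^2 mod 43 = 42^2 = 1
  bit 3 = 1: r = r^2 * 7 mod 43 = 1^2 * 7 = 1*7 = 7
  -> s = B^a = 7

Answer: 20 7 7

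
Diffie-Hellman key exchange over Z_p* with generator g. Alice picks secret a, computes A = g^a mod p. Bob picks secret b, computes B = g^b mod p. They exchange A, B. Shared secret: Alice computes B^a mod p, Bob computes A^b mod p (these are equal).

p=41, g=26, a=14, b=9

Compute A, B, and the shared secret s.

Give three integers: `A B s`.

Answer: 8 17 5

Derivation:
A = 26^14 mod 41  (bits of 14 = 1110)
  bit 0 = 1: r = r^2 * 26 mod 41 = 1^2 * 26 = 1*26 = 26
  bit 1 = 1: r = r^2 * 26 mod 41 = 26^2 * 26 = 20*26 = 28
  bit 2 = 1: r = r^2 * 26 mod 41 = 28^2 * 26 = 5*26 = 7
  bit 3 = 0: r = r^2 mod 41 = 7^2 = 8
  -> A = 8
B = 26^9 mod 41  (bits of 9 = 1001)
  bit 0 = 1: r = r^2 * 26 mod 41 = 1^2 * 26 = 1*26 = 26
  bit 1 = 0: r = r^2 mod 41 = 26^2 = 20
  bit 2 = 0: r = r^2 mod 41 = 20^2 = 31
  bit 3 = 1: r = r^2 * 26 mod 41 = 31^2 * 26 = 18*26 = 17
  -> B = 17
s = B^a = 17^14 mod 41  (bits of 14 = 1110)
  bit 0 = 1: r = r^2 * 17 mod 41 = 1^2 * 17 = 1*17 = 17
  bit 1 = 1: r = r^2 * 17 mod 41 = 17^2 * 17 = 2*17 = 34
  bit 2 = 1: r = r^2 * 17 mod 41 = 34^2 * 17 = 8*17 = 13
  bit 3 = 0: r = r^2 mod 41 = 13^2 = 5
  -> s = B^a = 5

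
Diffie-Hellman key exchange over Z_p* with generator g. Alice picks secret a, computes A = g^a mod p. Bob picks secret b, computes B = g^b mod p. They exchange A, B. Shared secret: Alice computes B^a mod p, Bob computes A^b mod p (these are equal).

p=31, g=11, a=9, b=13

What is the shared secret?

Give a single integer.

Answer: 15

Derivation:
A = 11^9 mod 31  (bits of 9 = 1001)
  bit 0 = 1: r = r^2 * 11 mod 31 = 1^2 * 11 = 1*11 = 11
  bit 1 = 0: r = r^2 mod 31 = 11^2 = 28
  bit 2 = 0: r = r^2 mod 31 = 28^2 = 9
  bit 3 = 1: r = r^2 * 11 mod 31 = 9^2 * 11 = 19*11 = 23
  -> A = 23
B = 11^13 mod 31  (bits of 13 = 1101)
  bit 0 = 1: r = r^2 * 11 mod 31 = 1^2 * 11 = 1*11 = 11
  bit 1 = 1: r = r^2 * 11 mod 31 = 11^2 * 11 = 28*11 = 29
  bit 2 = 0: r = r^2 mod 31 = 29^2 = 4
  bit 3 = 1: r = r^2 * 11 mod 31 = 4^2 * 11 = 16*11 = 21
  -> B = 21
s = B^a = 21^9 mod 31  (bits of 9 = 1001)
  bit 0 = 1: r = r^2 * 21 mod 31 = 1^2 * 21 = 1*21 = 21
  bit 1 = 0: r = r^2 mod 31 = 21^2 = 7
  bit 2 = 0: r = r^2 mod 31 = 7^2 = 18
  bit 3 = 1: r = r^2 * 21 mod 31 = 18^2 * 21 = 14*21 = 15
  -> s = B^a = 15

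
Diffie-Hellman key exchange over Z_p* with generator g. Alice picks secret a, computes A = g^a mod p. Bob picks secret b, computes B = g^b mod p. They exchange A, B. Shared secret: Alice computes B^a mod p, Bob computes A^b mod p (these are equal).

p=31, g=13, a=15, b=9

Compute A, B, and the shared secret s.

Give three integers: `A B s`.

Answer: 30 29 30

Derivation:
A = 13^15 mod 31  (bits of 15 = 1111)
  bit 0 = 1: r = r^2 * 13 mod 31 = 1^2 * 13 = 1*13 = 13
  bit 1 = 1: r = r^2 * 13 mod 31 = 13^2 * 13 = 14*13 = 27
  bit 2 = 1: r = r^2 * 13 mod 31 = 27^2 * 13 = 16*13 = 22
  bit 3 = 1: r = r^2 * 13 mod 31 = 22^2 * 13 = 19*13 = 30
  -> A = 30
B = 13^9 mod 31  (bits of 9 = 1001)
  bit 0 = 1: r = r^2 * 13 mod 31 = 1^2 * 13 = 1*13 = 13
  bit 1 = 0: r = r^2 mod 31 = 13^2 = 14
  bit 2 = 0: r = r^2 mod 31 = 14^2 = 10
  bit 3 = 1: r = r^2 * 13 mod 31 = 10^2 * 13 = 7*13 = 29
  -> B = 29
s = B^a = 29^15 mod 31  (bits of 15 = 1111)
  bit 0 = 1: r = r^2 * 29 mod 31 = 1^2 * 29 = 1*29 = 29
  bit 1 = 1: r = r^2 * 29 mod 31 = 29^2 * 29 = 4*29 = 23
  bit 2 = 1: r = r^2 * 29 mod 31 = 23^2 * 29 = 2*29 = 27
  bit 3 = 1: r = r^2 * 29 mod 31 = 27^2 * 29 = 16*29 = 30
  -> s = B^a = 30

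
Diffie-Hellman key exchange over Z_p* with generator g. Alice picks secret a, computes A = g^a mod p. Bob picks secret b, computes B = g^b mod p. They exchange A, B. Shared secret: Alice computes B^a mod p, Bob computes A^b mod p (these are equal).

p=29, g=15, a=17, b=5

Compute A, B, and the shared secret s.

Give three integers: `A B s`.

Answer: 18 10 15

Derivation:
A = 15^17 mod 29  (bits of 17 = 10001)
  bit 0 = 1: r = r^2 * 15 mod 29 = 1^2 * 15 = 1*15 = 15
  bit 1 = 0: r = r^2 mod 29 = 15^2 = 22
  bit 2 = 0: r = r^2 mod 29 = 22^2 = 20
  bit 3 = 0: r = r^2 mod 29 = 20^2 = 23
  bit 4 = 1: r = r^2 * 15 mod 29 = 23^2 * 15 = 7*15 = 18
  -> A = 18
B = 15^5 mod 29  (bits of 5 = 101)
  bit 0 = 1: r = r^2 * 15 mod 29 = 1^2 * 15 = 1*15 = 15
  bit 1 = 0: r = r^2 mod 29 = 15^2 = 22
  bit 2 = 1: r = r^2 * 15 mod 29 = 22^2 * 15 = 20*15 = 10
  -> B = 10
s = B^a = 10^17 mod 29  (bits of 17 = 10001)
  bit 0 = 1: r = r^2 * 10 mod 29 = 1^2 * 10 = 1*10 = 10
  bit 1 = 0: r = r^2 mod 29 = 10^2 = 13
  bit 2 = 0: r = r^2 mod 29 = 13^2 = 24
  bit 3 = 0: r = r^2 mod 29 = 24^2 = 25
  bit 4 = 1: r = r^2 * 10 mod 29 = 25^2 * 10 = 16*10 = 15
  -> s = B^a = 15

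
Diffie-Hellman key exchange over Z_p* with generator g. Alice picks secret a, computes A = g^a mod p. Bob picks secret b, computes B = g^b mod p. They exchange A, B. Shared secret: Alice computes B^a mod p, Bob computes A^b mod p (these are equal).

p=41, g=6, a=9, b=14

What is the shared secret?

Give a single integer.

Answer: 39

Derivation:
A = 6^9 mod 41  (bits of 9 = 1001)
  bit 0 = 1: r = r^2 * 6 mod 41 = 1^2 * 6 = 1*6 = 6
  bit 1 = 0: r = r^2 mod 41 = 6^2 = 36
  bit 2 = 0: r = r^2 mod 41 = 36^2 = 25
  bit 3 = 1: r = r^2 * 6 mod 41 = 25^2 * 6 = 10*6 = 19
  -> A = 19
B = 6^14 mod 41  (bits of 14 = 1110)
  bit 0 = 1: r = r^2 * 6 mod 41 = 1^2 * 6 = 1*6 = 6
  bit 1 = 1: r = r^2 * 6 mod 41 = 6^2 * 6 = 36*6 = 11
  bit 2 = 1: r = r^2 * 6 mod 41 = 11^2 * 6 = 39*6 = 29
  bit 3 = 0: r = r^2 mod 41 = 29^2 = 21
  -> B = 21
s = B^a = 21^9 mod 41  (bits of 9 = 1001)
  bit 0 = 1: r = r^2 * 21 mod 41 = 1^2 * 21 = 1*21 = 21
  bit 1 = 0: r = r^2 mod 41 = 21^2 = 31
  bit 2 = 0: r = r^2 mod 41 = 31^2 = 18
  bit 3 = 1: r = r^2 * 21 mod 41 = 18^2 * 21 = 37*21 = 39
  -> s = B^a = 39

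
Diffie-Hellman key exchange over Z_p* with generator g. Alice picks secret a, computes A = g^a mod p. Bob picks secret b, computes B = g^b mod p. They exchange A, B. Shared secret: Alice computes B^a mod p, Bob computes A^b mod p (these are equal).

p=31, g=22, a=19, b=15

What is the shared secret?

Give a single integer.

A = 22^19 mod 31  (bits of 19 = 10011)
  bit 0 = 1: r = r^2 * 22 mod 31 = 1^2 * 22 = 1*22 = 22
  bit 1 = 0: r = r^2 mod 31 = 22^2 = 19
  bit 2 = 0: r = r^2 mod 31 = 19^2 = 20
  bit 3 = 1: r = r^2 * 22 mod 31 = 20^2 * 22 = 28*22 = 27
  bit 4 = 1: r = r^2 * 22 mod 31 = 27^2 * 22 = 16*22 = 11
  -> A = 11
B = 22^15 mod 31  (bits of 15 = 1111)
  bit 0 = 1: r = r^2 * 22 mod 31 = 1^2 * 22 = 1*22 = 22
  bit 1 = 1: r = r^2 * 22 mod 31 = 22^2 * 22 = 19*22 = 15
  bit 2 = 1: r = r^2 * 22 mod 31 = 15^2 * 22 = 8*22 = 21
  bit 3 = 1: r = r^2 * 22 mod 31 = 21^2 * 22 = 7*22 = 30
  -> B = 30
s = B^a = 30^19 mod 31  (bits of 19 = 10011)
  bit 0 = 1: r = r^2 * 30 mod 31 = 1^2 * 30 = 1*30 = 30
  bit 1 = 0: r = r^2 mod 31 = 30^2 = 1
  bit 2 = 0: r = r^2 mod 31 = 1^2 = 1
  bit 3 = 1: r = r^2 * 30 mod 31 = 1^2 * 30 = 1*30 = 30
  bit 4 = 1: r = r^2 * 30 mod 31 = 30^2 * 30 = 1*30 = 30
  -> s = B^a = 30

Answer: 30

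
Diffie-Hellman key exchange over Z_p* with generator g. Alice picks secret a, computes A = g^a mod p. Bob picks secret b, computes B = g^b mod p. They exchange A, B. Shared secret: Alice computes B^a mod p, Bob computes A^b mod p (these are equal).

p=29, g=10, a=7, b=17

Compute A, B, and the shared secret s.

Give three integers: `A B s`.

Answer: 17 15 17

Derivation:
A = 10^7 mod 29  (bits of 7 = 111)
  bit 0 = 1: r = r^2 * 10 mod 29 = 1^2 * 10 = 1*10 = 10
  bit 1 = 1: r = r^2 * 10 mod 29 = 10^2 * 10 = 13*10 = 14
  bit 2 = 1: r = r^2 * 10 mod 29 = 14^2 * 10 = 22*10 = 17
  -> A = 17
B = 10^17 mod 29  (bits of 17 = 10001)
  bit 0 = 1: r = r^2 * 10 mod 29 = 1^2 * 10 = 1*10 = 10
  bit 1 = 0: r = r^2 mod 29 = 10^2 = 13
  bit 2 = 0: r = r^2 mod 29 = 13^2 = 24
  bit 3 = 0: r = r^2 mod 29 = 24^2 = 25
  bit 4 = 1: r = r^2 * 10 mod 29 = 25^2 * 10 = 16*10 = 15
  -> B = 15
s = B^a = 15^7 mod 29  (bits of 7 = 111)
  bit 0 = 1: r = r^2 * 15 mod 29 = 1^2 * 15 = 1*15 = 15
  bit 1 = 1: r = r^2 * 15 mod 29 = 15^2 * 15 = 22*15 = 11
  bit 2 = 1: r = r^2 * 15 mod 29 = 11^2 * 15 = 5*15 = 17
  -> s = B^a = 17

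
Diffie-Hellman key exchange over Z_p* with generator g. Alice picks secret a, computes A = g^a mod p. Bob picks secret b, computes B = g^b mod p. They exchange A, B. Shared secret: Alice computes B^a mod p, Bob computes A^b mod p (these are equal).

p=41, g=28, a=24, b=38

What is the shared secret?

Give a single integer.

A = 28^24 mod 41  (bits of 24 = 11000)
  bit 0 = 1: r = r^2 * 28 mod 41 = 1^2 * 28 = 1*28 = 28
  bit 1 = 1: r = r^2 * 28 mod 41 = 28^2 * 28 = 5*28 = 17
  bit 2 = 0: r = r^2 mod 41 = 17^2 = 2
  bit 3 = 0: r = r^2 mod 41 = 2^2 = 4
  bit 4 = 0: r = r^2 mod 41 = 4^2 = 16
  -> A = 16
B = 28^38 mod 41  (bits of 38 = 100110)
  bit 0 = 1: r = r^2 * 28 mod 41 = 1^2 * 28 = 1*28 = 28
  bit 1 = 0: r = r^2 mod 41 = 28^2 = 5
  bit 2 = 0: r = r^2 mod 41 = 5^2 = 25
  bit 3 = 1: r = r^2 * 28 mod 41 = 25^2 * 28 = 10*28 = 34
  bit 4 = 1: r = r^2 * 28 mod 41 = 34^2 * 28 = 8*28 = 19
  bit 5 = 0: r = r^2 mod 41 = 19^2 = 33
  -> B = 33
s = B^a = 33^24 mod 41  (bits of 24 = 11000)
  bit 0 = 1: r = r^2 * 33 mod 41 = 1^2 * 33 = 1*33 = 33
  bit 1 = 1: r = r^2 * 33 mod 41 = 33^2 * 33 = 23*33 = 21
  bit 2 = 0: r = r^2 mod 41 = 21^2 = 31
  bit 3 = 0: r = r^2 mod 41 = 31^2 = 18
  bit 4 = 0: r = r^2 mod 41 = 18^2 = 37
  -> s = B^a = 37

Answer: 37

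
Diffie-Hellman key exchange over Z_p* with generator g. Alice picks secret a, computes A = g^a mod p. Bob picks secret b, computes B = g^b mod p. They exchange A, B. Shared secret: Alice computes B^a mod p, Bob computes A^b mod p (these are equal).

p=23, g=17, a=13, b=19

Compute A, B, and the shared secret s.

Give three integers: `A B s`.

A = 17^13 mod 23  (bits of 13 = 1101)
  bit 0 = 1: r = r^2 * 17 mod 23 = 1^2 * 17 = 1*17 = 17
  bit 1 = 1: r = r^2 * 17 mod 23 = 17^2 * 17 = 13*17 = 14
  bit 2 = 0: r = r^2 mod 23 = 14^2 = 12
  bit 3 = 1: r = r^2 * 17 mod 23 = 12^2 * 17 = 6*17 = 10
  -> A = 10
B = 17^19 mod 23  (bits of 19 = 10011)
  bit 0 = 1: r = r^2 * 17 mod 23 = 1^2 * 17 = 1*17 = 17
  bit 1 = 0: r = r^2 mod 23 = 17^2 = 13
  bit 2 = 0: r = r^2 mod 23 = 13^2 = 8
  bit 3 = 1: r = r^2 * 17 mod 23 = 8^2 * 17 = 18*17 = 7
  bit 4 = 1: r = r^2 * 17 mod 23 = 7^2 * 17 = 3*17 = 5
  -> B = 5
s = B^a = 5^13 mod 23  (bits of 13 = 1101)
  bit 0 = 1: r = r^2 * 5 mod 23 = 1^2 * 5 = 1*5 = 5
  bit 1 = 1: r = r^2 * 5 mod 23 = 5^2 * 5 = 2*5 = 10
  bit 2 = 0: r = r^2 mod 23 = 10^2 = 8
  bit 3 = 1: r = r^2 * 5 mod 23 = 8^2 * 5 = 18*5 = 21
  -> s = B^a = 21

Answer: 10 5 21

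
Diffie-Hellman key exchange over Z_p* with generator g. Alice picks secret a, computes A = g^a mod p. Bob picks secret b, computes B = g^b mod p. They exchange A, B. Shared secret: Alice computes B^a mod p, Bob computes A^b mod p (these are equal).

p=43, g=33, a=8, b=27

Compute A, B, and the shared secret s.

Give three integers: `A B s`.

A = 33^8 mod 43  (bits of 8 = 1000)
  bit 0 = 1: r = r^2 * 33 mod 43 = 1^2 * 33 = 1*33 = 33
  bit 1 = 0: r = r^2 mod 43 = 33^2 = 14
  bit 2 = 0: r = r^2 mod 43 = 14^2 = 24
  bit 3 = 0: r = r^2 mod 43 = 24^2 = 17
  -> A = 17
B = 33^27 mod 43  (bits of 27 = 11011)
  bit 0 = 1: r = r^2 * 33 mod 43 = 1^2 * 33 = 1*33 = 33
  bit 1 = 1: r = r^2 * 33 mod 43 = 33^2 * 33 = 14*33 = 32
  bit 2 = 0: r = r^2 mod 43 = 32^2 = 35
  bit 3 = 1: r = r^2 * 33 mod 43 = 35^2 * 33 = 21*33 = 5
  bit 4 = 1: r = r^2 * 33 mod 43 = 5^2 * 33 = 25*33 = 8
  -> B = 8
s = B^a = 8^8 mod 43  (bits of 8 = 1000)
  bit 0 = 1: r = r^2 * 8 mod 43 = 1^2 * 8 = 1*8 = 8
  bit 1 = 0: r = r^2 mod 43 = 8^2 = 21
  bit 2 = 0: r = r^2 mod 43 = 21^2 = 11
  bit 3 = 0: r = r^2 mod 43 = 11^2 = 35
  -> s = B^a = 35

Answer: 17 8 35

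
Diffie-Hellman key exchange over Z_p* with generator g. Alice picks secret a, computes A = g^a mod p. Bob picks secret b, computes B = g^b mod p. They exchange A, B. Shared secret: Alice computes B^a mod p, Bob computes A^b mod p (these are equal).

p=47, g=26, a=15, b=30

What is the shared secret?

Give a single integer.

Answer: 7

Derivation:
A = 26^15 mod 47  (bits of 15 = 1111)
  bit 0 = 1: r = r^2 * 26 mod 47 = 1^2 * 26 = 1*26 = 26
  bit 1 = 1: r = r^2 * 26 mod 47 = 26^2 * 26 = 18*26 = 45
  bit 2 = 1: r = r^2 * 26 mod 47 = 45^2 * 26 = 4*26 = 10
  bit 3 = 1: r = r^2 * 26 mod 47 = 10^2 * 26 = 6*26 = 15
  -> A = 15
B = 26^30 mod 47  (bits of 30 = 11110)
  bit 0 = 1: r = r^2 * 26 mod 47 = 1^2 * 26 = 1*26 = 26
  bit 1 = 1: r = r^2 * 26 mod 47 = 26^2 * 26 = 18*26 = 45
  bit 2 = 1: r = r^2 * 26 mod 47 = 45^2 * 26 = 4*26 = 10
  bit 3 = 1: r = r^2 * 26 mod 47 = 10^2 * 26 = 6*26 = 15
  bit 4 = 0: r = r^2 mod 47 = 15^2 = 37
  -> B = 37
s = B^a = 37^15 mod 47  (bits of 15 = 1111)
  bit 0 = 1: r = r^2 * 37 mod 47 = 1^2 * 37 = 1*37 = 37
  bit 1 = 1: r = r^2 * 37 mod 47 = 37^2 * 37 = 6*37 = 34
  bit 2 = 1: r = r^2 * 37 mod 47 = 34^2 * 37 = 28*37 = 2
  bit 3 = 1: r = r^2 * 37 mod 47 = 2^2 * 37 = 4*37 = 7
  -> s = B^a = 7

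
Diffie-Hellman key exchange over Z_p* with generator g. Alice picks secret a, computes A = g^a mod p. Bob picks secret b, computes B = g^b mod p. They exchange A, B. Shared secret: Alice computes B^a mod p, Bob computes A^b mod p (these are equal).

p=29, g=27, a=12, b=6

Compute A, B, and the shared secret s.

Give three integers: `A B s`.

Answer: 7 6 25

Derivation:
A = 27^12 mod 29  (bits of 12 = 1100)
  bit 0 = 1: r = r^2 * 27 mod 29 = 1^2 * 27 = 1*27 = 27
  bit 1 = 1: r = r^2 * 27 mod 29 = 27^2 * 27 = 4*27 = 21
  bit 2 = 0: r = r^2 mod 29 = 21^2 = 6
  bit 3 = 0: r = r^2 mod 29 = 6^2 = 7
  -> A = 7
B = 27^6 mod 29  (bits of 6 = 110)
  bit 0 = 1: r = r^2 * 27 mod 29 = 1^2 * 27 = 1*27 = 27
  bit 1 = 1: r = r^2 * 27 mod 29 = 27^2 * 27 = 4*27 = 21
  bit 2 = 0: r = r^2 mod 29 = 21^2 = 6
  -> B = 6
s = B^a = 6^12 mod 29  (bits of 12 = 1100)
  bit 0 = 1: r = r^2 * 6 mod 29 = 1^2 * 6 = 1*6 = 6
  bit 1 = 1: r = r^2 * 6 mod 29 = 6^2 * 6 = 7*6 = 13
  bit 2 = 0: r = r^2 mod 29 = 13^2 = 24
  bit 3 = 0: r = r^2 mod 29 = 24^2 = 25
  -> s = B^a = 25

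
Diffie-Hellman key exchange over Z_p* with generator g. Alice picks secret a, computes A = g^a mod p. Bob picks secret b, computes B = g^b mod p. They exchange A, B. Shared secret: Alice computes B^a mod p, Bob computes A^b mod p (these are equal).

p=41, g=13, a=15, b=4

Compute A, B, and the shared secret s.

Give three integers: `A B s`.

A = 13^15 mod 41  (bits of 15 = 1111)
  bit 0 = 1: r = r^2 * 13 mod 41 = 1^2 * 13 = 1*13 = 13
  bit 1 = 1: r = r^2 * 13 mod 41 = 13^2 * 13 = 5*13 = 24
  bit 2 = 1: r = r^2 * 13 mod 41 = 24^2 * 13 = 2*13 = 26
  bit 3 = 1: r = r^2 * 13 mod 41 = 26^2 * 13 = 20*13 = 14
  -> A = 14
B = 13^4 mod 41  (bits of 4 = 100)
  bit 0 = 1: r = r^2 * 13 mod 41 = 1^2 * 13 = 1*13 = 13
  bit 1 = 0: r = r^2 mod 41 = 13^2 = 5
  bit 2 = 0: r = r^2 mod 41 = 5^2 = 25
  -> B = 25
s = B^a = 25^15 mod 41  (bits of 15 = 1111)
  bit 0 = 1: r = r^2 * 25 mod 41 = 1^2 * 25 = 1*25 = 25
  bit 1 = 1: r = r^2 * 25 mod 41 = 25^2 * 25 = 10*25 = 4
  bit 2 = 1: r = r^2 * 25 mod 41 = 4^2 * 25 = 16*25 = 31
  bit 3 = 1: r = r^2 * 25 mod 41 = 31^2 * 25 = 18*25 = 40
  -> s = B^a = 40

Answer: 14 25 40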